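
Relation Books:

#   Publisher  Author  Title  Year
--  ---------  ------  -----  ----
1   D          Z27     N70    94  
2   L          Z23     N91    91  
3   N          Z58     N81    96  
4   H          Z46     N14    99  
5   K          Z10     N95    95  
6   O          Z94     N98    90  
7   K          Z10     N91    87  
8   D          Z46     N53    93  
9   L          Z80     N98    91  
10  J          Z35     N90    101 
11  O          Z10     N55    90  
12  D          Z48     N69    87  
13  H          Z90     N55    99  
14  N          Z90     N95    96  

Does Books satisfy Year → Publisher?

Year=94: row 1 → Publisher = D ✓
Year=91: rows 2, 9 → Publisher = L, L ✓
Year=96: rows 3, 14 → Publisher = N, N ✓
Year=99: rows 4, 13 → Publisher = H, H ✓
Year=95: row 5 → Publisher = K ✓
Year=90: rows 6, 11 → Publisher = O, O ✓
Year=87: rows 7, 12 → Publisher takes values {K, D} — violation
Year=93: row 8 → Publisher = D ✓
Year=101: row 10 → Publisher = J ✓
Two rows agree on Year but differ on Publisher, so Year → Publisher does not hold.

No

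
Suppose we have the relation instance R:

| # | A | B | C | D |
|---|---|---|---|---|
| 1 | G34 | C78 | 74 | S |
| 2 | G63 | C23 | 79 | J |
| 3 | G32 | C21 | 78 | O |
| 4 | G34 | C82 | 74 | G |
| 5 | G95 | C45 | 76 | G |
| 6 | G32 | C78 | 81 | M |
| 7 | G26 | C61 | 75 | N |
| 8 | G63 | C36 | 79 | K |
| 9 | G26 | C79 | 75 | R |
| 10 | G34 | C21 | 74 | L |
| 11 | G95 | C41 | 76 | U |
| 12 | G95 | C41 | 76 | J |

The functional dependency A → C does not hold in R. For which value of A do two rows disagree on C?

A=G34: rows 1, 4, 10 → C = 74, 74, 74 ✓
A=G63: rows 2, 8 → C = 79, 79 ✓
A=G32: rows 3, 6 → C takes values {78, 81} — violation
A=G95: rows 5, 11, 12 → C = 76, 76, 76 ✓
A=G26: rows 7, 9 → C = 75, 75 ✓
The only A value with inconsistent C is A=G32.

G32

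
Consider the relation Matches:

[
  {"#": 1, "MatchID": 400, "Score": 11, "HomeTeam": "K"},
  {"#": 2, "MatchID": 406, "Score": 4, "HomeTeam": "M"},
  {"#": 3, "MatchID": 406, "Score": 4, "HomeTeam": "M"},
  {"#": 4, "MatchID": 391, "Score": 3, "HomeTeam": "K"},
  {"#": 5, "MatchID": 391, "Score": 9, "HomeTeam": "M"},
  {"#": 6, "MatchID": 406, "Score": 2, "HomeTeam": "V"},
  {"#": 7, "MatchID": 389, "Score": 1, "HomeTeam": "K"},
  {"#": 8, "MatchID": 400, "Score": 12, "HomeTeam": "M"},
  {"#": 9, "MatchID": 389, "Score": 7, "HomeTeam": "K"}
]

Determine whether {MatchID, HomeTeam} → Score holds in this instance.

No

(MatchID=400, HomeTeam=K): row 1 → Score = 11 ✓
(MatchID=406, HomeTeam=M): rows 2, 3 → Score = 4, 4 ✓
(MatchID=391, HomeTeam=K): row 4 → Score = 3 ✓
(MatchID=391, HomeTeam=M): row 5 → Score = 9 ✓
(MatchID=406, HomeTeam=V): row 6 → Score = 2 ✓
(MatchID=389, HomeTeam=K): rows 7, 9 → Score takes values {1, 7} — violation
(MatchID=400, HomeTeam=M): row 8 → Score = 12 ✓
Two rows agree on {MatchID, HomeTeam} but differ on Score, so {MatchID, HomeTeam} → Score does not hold.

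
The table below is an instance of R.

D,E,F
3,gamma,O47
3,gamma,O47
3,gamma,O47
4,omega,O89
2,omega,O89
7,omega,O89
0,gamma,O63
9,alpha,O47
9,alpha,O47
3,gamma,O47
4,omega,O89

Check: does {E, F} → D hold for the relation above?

(E=gamma, F=O47): 4 rows → D = 3, 3, 3, 3 ✓
(E=omega, F=O89): 4 rows → D takes values {4, 2, 7} — violation
(E=gamma, F=O63): 1 row → D = 0 ✓
(E=alpha, F=O47): 2 rows → D = 9, 9 ✓
Two rows agree on {E, F} but differ on D, so {E, F} → D does not hold.

No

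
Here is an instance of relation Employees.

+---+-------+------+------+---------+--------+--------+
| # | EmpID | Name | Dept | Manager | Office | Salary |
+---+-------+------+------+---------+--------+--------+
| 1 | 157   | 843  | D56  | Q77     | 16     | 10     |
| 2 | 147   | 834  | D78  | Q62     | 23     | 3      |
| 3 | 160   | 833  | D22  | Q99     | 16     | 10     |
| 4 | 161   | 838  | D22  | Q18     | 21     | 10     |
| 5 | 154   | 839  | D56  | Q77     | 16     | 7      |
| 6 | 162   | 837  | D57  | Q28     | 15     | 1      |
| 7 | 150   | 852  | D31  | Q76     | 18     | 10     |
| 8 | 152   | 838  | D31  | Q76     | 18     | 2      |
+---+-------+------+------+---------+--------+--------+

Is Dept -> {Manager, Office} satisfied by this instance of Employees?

Dept=D56: rows 1, 5 → {Manager,Office} = (Q77, 16), (Q77, 16) ✓
Dept=D78: row 2 → {Manager,Office} = (Q62, 23) ✓
Dept=D22: rows 3, 4 → {Manager,Office} takes values {(Q99, 16), (Q18, 21)} — violation
Dept=D57: row 6 → {Manager,Office} = (Q28, 15) ✓
Dept=D31: rows 7, 8 → {Manager,Office} = (Q76, 18), (Q76, 18) ✓
Two rows agree on Dept but differ on {Manager, Office}, so Dept -> {Manager, Office} does not hold.

No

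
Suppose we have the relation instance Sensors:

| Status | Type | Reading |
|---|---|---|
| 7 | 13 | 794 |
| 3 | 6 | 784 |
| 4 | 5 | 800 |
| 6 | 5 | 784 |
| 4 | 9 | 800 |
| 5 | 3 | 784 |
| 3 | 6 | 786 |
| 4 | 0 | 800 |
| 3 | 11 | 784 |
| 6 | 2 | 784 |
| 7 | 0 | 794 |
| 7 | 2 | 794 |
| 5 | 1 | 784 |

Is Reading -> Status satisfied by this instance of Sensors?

Reading=794: 3 rows → Status = 7, 7, 7 ✓
Reading=784: 6 rows → Status takes values {3, 6, 5} — violation
Reading=800: 3 rows → Status = 4, 4, 4 ✓
Reading=786: 1 row → Status = 3 ✓
Two rows agree on Reading but differ on Status, so Reading -> Status does not hold.

No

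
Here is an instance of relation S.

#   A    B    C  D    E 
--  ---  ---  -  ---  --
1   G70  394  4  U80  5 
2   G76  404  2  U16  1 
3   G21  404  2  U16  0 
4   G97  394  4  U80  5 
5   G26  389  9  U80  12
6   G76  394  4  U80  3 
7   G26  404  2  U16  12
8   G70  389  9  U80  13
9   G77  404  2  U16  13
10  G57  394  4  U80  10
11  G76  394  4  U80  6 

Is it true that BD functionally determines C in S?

Yes

(B=394, D=U80): rows 1, 4, 6, 10, 11 → C = 4, 4, 4, 4, 4 ✓
(B=404, D=U16): rows 2, 3, 7, 9 → C = 2, 2, 2, 2 ✓
(B=389, D=U80): rows 5, 8 → C = 9, 9 ✓
Every BD value is associated with a single C value, so BD -> C holds.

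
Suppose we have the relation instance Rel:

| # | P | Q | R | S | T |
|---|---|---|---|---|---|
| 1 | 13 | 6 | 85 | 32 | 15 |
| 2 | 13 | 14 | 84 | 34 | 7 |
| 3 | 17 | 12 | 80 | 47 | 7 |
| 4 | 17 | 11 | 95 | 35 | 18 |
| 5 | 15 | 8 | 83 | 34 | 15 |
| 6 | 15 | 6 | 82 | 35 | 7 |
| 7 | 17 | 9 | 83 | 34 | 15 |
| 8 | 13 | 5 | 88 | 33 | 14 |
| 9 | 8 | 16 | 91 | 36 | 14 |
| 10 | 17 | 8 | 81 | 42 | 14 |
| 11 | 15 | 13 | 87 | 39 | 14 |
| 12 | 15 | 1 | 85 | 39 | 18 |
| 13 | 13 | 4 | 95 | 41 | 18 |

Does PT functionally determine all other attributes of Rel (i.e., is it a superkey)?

Yes

All 13 rows have distinct PT values, so PT → (all attributes) holds and PT is a superkey.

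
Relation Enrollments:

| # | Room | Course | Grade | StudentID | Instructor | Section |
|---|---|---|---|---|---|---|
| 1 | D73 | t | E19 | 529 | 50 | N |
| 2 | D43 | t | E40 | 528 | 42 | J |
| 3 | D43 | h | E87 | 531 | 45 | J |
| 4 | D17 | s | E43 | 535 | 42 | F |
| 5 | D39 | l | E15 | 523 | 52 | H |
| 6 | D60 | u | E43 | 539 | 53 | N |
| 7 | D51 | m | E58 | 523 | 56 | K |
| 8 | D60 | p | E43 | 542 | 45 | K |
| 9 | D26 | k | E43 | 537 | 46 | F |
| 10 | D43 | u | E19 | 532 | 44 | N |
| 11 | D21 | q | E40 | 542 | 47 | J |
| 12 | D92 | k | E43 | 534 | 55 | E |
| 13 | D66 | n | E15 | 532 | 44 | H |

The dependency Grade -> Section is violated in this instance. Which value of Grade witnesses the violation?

E43

Grade=E19: rows 1, 10 → Section = N, N ✓
Grade=E40: rows 2, 11 → Section = J, J ✓
Grade=E87: row 3 → Section = J ✓
Grade=E43: rows 4, 6, 8, 9, 12 → Section takes values {F, N, K, E} — violation
Grade=E15: rows 5, 13 → Section = H, H ✓
Grade=E58: row 7 → Section = K ✓
The only Grade value with inconsistent Section is Grade=E43.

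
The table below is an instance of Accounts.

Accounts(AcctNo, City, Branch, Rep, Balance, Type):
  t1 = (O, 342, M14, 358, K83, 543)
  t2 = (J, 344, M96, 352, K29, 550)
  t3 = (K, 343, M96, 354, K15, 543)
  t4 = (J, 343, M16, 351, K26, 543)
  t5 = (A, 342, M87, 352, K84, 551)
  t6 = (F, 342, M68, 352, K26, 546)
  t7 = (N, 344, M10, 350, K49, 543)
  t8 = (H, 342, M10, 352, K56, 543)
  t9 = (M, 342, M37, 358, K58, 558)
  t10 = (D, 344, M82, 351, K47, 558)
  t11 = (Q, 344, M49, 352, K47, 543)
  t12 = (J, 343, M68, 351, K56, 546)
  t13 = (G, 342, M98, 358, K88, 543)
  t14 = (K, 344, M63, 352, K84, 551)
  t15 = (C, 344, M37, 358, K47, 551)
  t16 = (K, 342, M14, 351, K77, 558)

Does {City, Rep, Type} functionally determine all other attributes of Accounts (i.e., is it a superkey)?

No

Rows 1 and 13 have the same {City, Rep, Type} value (City=342, Rep=358, Type=543) but are distinct tuples, so {City, Rep, Type} does not determine every attribute — not a superkey.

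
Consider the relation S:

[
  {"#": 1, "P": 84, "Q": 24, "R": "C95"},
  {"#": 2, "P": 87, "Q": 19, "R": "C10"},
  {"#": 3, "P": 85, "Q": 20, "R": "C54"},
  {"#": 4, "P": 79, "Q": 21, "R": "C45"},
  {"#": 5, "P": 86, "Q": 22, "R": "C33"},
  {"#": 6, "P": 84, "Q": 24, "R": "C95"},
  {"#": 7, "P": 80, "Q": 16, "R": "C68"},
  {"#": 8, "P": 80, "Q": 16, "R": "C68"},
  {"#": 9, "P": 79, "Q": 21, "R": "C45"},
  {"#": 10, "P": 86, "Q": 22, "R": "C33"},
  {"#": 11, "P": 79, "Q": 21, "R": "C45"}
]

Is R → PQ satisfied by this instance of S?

R=C95: rows 1, 6 → {P,Q} = (84, 24), (84, 24) ✓
R=C10: row 2 → {P,Q} = (87, 19) ✓
R=C54: row 3 → {P,Q} = (85, 20) ✓
R=C45: rows 4, 9, 11 → {P,Q} = (79, 21), (79, 21), (79, 21) ✓
R=C33: rows 5, 10 → {P,Q} = (86, 22), (86, 22) ✓
R=C68: rows 7, 8 → {P,Q} = (80, 16), (80, 16) ✓
Every R value is associated with a single PQ value, so R → PQ holds.

Yes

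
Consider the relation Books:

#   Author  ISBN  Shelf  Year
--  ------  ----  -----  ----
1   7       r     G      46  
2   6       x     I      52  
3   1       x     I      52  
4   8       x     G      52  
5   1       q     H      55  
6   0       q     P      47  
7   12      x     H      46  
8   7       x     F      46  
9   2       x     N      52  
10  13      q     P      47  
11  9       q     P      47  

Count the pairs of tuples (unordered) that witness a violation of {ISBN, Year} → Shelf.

6

(ISBN=x, Year=52): violating pairs (2,4), (2,9), (3,4), (3,9), (4,9) — 5 pairs.
(ISBN=q, Year=47): all 3 rows agree on Shelf — 0 pairs.
(ISBN=x, Year=46): violating pairs (7,8) — 1 pair.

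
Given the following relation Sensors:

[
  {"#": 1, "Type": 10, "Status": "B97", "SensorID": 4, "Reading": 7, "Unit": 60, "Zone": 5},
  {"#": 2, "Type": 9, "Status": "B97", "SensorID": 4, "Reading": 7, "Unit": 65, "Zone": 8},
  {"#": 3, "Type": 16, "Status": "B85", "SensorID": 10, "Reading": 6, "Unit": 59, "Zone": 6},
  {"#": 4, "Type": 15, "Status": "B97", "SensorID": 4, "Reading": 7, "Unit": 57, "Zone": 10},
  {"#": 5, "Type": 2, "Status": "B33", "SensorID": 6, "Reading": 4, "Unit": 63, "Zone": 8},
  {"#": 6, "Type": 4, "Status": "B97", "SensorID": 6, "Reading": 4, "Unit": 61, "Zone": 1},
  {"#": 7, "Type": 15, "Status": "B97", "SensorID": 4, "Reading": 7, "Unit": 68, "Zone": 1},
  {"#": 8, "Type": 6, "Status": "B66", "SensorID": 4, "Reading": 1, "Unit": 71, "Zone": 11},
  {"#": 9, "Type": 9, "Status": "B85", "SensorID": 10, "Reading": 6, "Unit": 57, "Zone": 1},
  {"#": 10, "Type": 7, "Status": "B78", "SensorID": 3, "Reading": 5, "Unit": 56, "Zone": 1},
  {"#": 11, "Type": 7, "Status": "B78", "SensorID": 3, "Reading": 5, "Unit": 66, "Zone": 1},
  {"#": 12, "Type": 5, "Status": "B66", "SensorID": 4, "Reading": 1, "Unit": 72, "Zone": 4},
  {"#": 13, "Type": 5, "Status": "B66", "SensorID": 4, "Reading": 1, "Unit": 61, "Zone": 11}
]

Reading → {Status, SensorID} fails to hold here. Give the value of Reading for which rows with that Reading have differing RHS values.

4

Reading=7: rows 1, 2, 4, 7 → {Status,SensorID} = (B97, 4), (B97, 4), (B97, 4), (B97, 4) ✓
Reading=6: rows 3, 9 → {Status,SensorID} = (B85, 10), (B85, 10) ✓
Reading=4: rows 5, 6 → {Status,SensorID} takes values {(B33, 6), (B97, 6)} — violation
Reading=1: rows 8, 12, 13 → {Status,SensorID} = (B66, 4), (B66, 4), (B66, 4) ✓
Reading=5: rows 10, 11 → {Status,SensorID} = (B78, 3), (B78, 3) ✓
The only Reading value with inconsistent RHS is Reading=4.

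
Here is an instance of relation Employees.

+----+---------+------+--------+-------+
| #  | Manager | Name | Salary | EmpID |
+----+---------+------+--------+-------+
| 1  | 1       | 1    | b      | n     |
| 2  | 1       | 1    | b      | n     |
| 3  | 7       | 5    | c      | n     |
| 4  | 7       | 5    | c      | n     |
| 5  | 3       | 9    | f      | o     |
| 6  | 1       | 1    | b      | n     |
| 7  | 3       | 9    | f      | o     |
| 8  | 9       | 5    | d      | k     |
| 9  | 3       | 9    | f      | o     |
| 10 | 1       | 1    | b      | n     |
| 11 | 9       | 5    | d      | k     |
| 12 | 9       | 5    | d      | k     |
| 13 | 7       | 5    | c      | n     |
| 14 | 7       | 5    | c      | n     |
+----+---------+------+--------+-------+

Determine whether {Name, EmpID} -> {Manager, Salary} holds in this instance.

Yes

(Name=1, EmpID=n): rows 1, 2, 6, 10 → {Manager,Salary} = (1, b), (1, b), (1, b), (1, b) ✓
(Name=5, EmpID=n): rows 3, 4, 13, 14 → {Manager,Salary} = (7, c), (7, c), (7, c), (7, c) ✓
(Name=9, EmpID=o): rows 5, 7, 9 → {Manager,Salary} = (3, f), (3, f), (3, f) ✓
(Name=5, EmpID=k): rows 8, 11, 12 → {Manager,Salary} = (9, d), (9, d), (9, d) ✓
Every {Name, EmpID} value is associated with a single {Manager, Salary} value, so {Name, EmpID} -> {Manager, Salary} holds.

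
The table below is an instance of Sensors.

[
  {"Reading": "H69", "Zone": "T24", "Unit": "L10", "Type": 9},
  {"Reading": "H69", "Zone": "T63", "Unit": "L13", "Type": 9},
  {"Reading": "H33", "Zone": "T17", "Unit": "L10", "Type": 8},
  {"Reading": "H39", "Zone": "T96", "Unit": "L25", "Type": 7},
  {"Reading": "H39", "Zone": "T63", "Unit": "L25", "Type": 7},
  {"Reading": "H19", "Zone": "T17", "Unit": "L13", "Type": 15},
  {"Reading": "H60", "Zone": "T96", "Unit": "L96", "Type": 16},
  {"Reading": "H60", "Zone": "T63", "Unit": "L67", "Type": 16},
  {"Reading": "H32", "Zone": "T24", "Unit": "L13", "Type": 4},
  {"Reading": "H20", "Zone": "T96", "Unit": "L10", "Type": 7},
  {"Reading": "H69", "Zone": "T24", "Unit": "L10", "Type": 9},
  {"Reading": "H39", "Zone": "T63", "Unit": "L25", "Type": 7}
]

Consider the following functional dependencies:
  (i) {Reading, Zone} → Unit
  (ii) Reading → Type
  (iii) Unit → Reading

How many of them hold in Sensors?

(i) {Reading, Zone} → Unit: every LHS value maps to a single RHS value — holds.
(ii) Reading → Type: every LHS value maps to a single RHS value — holds.
(iii) Unit → Reading: Unit=L10: 4 rows → Reading takes values {H69, H33, H20} — violation; Unit=L13: 3 rows → Reading takes values {H69, H19, H32} — violation — fails.
2 of the 3 dependencies hold.

2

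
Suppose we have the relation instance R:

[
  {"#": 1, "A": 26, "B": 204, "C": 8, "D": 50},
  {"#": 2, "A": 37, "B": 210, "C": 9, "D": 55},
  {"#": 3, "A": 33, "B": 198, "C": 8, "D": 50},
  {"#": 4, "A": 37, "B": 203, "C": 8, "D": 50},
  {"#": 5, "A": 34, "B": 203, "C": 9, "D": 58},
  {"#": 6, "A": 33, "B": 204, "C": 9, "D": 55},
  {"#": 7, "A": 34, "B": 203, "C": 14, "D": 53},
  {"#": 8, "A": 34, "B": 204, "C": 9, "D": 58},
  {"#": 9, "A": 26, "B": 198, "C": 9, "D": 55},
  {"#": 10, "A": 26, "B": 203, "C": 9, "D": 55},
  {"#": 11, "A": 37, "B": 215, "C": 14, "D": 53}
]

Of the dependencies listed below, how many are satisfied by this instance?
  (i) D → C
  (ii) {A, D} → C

(i) D → C: every LHS value maps to a single RHS value — holds.
(ii) {A, D} → C: every LHS value maps to a single RHS value — holds.
2 of the 2 dependencies hold.

2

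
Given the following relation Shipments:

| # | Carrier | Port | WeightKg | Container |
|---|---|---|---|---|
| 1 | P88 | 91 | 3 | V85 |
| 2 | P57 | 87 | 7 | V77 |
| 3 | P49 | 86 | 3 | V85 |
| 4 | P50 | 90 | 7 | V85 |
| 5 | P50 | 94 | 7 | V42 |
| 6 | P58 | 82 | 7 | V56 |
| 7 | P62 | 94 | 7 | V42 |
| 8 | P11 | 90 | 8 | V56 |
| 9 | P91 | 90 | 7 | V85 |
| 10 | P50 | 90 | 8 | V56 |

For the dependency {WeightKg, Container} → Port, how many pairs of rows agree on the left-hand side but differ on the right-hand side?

1

(WeightKg=3, Container=V85): violating pairs (1,3) — 1 pair.
(WeightKg=7, Container=V85): all 2 rows agree on Port — 0 pairs.
(WeightKg=7, Container=V42): all 2 rows agree on Port — 0 pairs.
(WeightKg=8, Container=V56): all 2 rows agree on Port — 0 pairs.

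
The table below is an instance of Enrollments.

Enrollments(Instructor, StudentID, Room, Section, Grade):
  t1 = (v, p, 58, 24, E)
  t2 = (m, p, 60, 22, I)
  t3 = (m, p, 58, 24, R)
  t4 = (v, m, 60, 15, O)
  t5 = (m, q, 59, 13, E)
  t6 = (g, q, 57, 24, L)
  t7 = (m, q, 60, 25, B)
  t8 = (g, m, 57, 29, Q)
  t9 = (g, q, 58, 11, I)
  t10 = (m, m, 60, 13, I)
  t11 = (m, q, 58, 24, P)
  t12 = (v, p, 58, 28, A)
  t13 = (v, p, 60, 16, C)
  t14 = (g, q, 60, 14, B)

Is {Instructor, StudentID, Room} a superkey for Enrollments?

Rows 1 and 12 have the same {Instructor, StudentID, Room} value (Instructor=v, StudentID=p, Room=58) but are distinct tuples, so {Instructor, StudentID, Room} does not determine every attribute — not a superkey.

No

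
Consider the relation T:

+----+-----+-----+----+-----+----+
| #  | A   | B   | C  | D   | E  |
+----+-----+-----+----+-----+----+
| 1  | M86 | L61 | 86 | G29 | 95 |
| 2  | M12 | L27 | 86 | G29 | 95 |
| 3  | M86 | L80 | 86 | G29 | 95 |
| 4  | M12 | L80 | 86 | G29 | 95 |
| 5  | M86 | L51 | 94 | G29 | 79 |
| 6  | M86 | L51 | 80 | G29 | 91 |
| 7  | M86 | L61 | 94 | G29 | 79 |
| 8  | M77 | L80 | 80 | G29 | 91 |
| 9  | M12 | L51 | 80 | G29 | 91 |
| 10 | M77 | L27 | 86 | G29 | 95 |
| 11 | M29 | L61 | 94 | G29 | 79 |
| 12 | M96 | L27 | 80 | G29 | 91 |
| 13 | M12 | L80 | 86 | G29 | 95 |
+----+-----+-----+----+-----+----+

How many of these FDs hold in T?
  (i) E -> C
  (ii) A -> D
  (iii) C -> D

3

(i) E -> C: every LHS value maps to a single RHS value — holds.
(ii) A -> D: every LHS value maps to a single RHS value — holds.
(iii) C -> D: every LHS value maps to a single RHS value — holds.
3 of the 3 dependencies hold.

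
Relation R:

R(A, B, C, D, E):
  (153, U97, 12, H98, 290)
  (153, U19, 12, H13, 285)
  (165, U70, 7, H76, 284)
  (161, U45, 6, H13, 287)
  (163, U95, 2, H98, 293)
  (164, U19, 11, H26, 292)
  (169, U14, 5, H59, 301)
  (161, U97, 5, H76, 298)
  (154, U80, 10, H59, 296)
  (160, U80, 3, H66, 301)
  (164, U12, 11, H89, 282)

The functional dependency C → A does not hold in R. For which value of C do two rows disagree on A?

C=12: 2 rows → A = 153, 153 ✓
C=7: 1 row → A = 165 ✓
C=6: 1 row → A = 161 ✓
C=2: 1 row → A = 163 ✓
C=11: 2 rows → A = 164, 164 ✓
C=5: 2 rows → A takes values {169, 161} — violation
C=10: 1 row → A = 154 ✓
C=3: 1 row → A = 160 ✓
The only C value with inconsistent A is C=5.

5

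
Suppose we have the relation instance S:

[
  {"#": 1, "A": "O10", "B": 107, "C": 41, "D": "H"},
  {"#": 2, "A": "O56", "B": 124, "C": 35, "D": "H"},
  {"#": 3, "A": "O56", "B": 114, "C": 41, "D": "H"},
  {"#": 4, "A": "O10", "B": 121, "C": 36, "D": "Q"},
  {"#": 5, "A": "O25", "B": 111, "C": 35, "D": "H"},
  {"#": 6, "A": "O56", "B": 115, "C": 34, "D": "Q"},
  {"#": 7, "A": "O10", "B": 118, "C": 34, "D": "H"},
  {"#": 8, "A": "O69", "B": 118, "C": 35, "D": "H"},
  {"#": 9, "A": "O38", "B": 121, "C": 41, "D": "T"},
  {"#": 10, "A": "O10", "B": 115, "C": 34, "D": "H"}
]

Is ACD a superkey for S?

No

Rows 7 and 10 have the same ACD value (A=O10, C=34, D=H) but are distinct tuples, so ACD does not determine every attribute — not a superkey.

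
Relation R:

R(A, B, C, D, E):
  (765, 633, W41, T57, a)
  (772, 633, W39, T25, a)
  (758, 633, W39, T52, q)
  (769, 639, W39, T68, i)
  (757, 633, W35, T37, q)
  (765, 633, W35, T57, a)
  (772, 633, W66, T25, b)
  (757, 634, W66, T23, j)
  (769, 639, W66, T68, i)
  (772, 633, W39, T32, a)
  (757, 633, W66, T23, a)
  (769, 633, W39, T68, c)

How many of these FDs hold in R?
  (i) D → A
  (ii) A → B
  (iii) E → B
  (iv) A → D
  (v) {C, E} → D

2

(i) D → A: every LHS value maps to a single RHS value — holds.
(ii) A → B: A=769: 3 rows → B takes values {639, 633} — violation; A=757: 3 rows → B takes values {633, 634} — violation — fails.
(iii) E → B: every LHS value maps to a single RHS value — holds.
(iv) A → D: A=772: 3 rows → D takes values {T25, T32} — violation; A=757: 3 rows → D takes values {T37, T23} — violation — fails.
(v) {C, E} → D: (C=W39, E=a): 2 rows → D takes values {T25, T32} — violation — fails.
2 of the 5 dependencies hold.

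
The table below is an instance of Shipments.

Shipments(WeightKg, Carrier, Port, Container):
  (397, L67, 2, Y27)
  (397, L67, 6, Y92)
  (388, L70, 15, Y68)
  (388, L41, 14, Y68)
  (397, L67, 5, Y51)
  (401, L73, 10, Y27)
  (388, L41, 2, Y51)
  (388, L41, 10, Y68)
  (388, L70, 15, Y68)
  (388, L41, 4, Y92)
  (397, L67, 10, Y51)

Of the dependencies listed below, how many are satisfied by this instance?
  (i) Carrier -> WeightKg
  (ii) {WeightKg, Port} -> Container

(i) Carrier -> WeightKg: every LHS value maps to a single RHS value — holds.
(ii) {WeightKg, Port} -> Container: every LHS value maps to a single RHS value — holds.
2 of the 2 dependencies hold.

2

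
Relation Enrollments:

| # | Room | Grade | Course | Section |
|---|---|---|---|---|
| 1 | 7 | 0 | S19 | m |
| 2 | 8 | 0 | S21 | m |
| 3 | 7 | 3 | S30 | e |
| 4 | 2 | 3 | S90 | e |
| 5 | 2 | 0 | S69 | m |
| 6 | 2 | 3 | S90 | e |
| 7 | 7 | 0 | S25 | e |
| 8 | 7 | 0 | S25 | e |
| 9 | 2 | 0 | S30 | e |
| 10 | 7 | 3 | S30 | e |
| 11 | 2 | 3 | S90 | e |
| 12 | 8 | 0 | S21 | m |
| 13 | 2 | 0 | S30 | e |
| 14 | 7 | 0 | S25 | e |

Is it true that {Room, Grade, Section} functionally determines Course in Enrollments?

(Room=7, Grade=0, Section=m): row 1 → Course = S19 ✓
(Room=8, Grade=0, Section=m): rows 2, 12 → Course = S21, S21 ✓
(Room=7, Grade=3, Section=e): rows 3, 10 → Course = S30, S30 ✓
(Room=2, Grade=3, Section=e): rows 4, 6, 11 → Course = S90, S90, S90 ✓
(Room=2, Grade=0, Section=m): row 5 → Course = S69 ✓
(Room=7, Grade=0, Section=e): rows 7, 8, 14 → Course = S25, S25, S25 ✓
(Room=2, Grade=0, Section=e): rows 9, 13 → Course = S30, S30 ✓
Every {Room, Grade, Section} value is associated with a single Course value, so {Room, Grade, Section} → Course holds.

Yes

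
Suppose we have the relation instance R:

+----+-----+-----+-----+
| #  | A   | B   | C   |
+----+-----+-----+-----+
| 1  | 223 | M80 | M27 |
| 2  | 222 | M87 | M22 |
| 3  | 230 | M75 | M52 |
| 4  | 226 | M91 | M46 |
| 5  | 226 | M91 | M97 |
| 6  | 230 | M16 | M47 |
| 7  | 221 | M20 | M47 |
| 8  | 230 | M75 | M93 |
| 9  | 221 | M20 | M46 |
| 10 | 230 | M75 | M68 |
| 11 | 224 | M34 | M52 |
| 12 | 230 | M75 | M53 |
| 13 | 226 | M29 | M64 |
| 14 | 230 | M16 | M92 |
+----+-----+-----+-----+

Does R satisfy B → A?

B=M80: row 1 → A = 223 ✓
B=M87: row 2 → A = 222 ✓
B=M75: rows 3, 8, 10, 12 → A = 230, 230, 230, 230 ✓
B=M91: rows 4, 5 → A = 226, 226 ✓
B=M16: rows 6, 14 → A = 230, 230 ✓
B=M20: rows 7, 9 → A = 221, 221 ✓
B=M34: row 11 → A = 224 ✓
B=M29: row 13 → A = 226 ✓
Every B value is associated with a single A value, so B → A holds.

Yes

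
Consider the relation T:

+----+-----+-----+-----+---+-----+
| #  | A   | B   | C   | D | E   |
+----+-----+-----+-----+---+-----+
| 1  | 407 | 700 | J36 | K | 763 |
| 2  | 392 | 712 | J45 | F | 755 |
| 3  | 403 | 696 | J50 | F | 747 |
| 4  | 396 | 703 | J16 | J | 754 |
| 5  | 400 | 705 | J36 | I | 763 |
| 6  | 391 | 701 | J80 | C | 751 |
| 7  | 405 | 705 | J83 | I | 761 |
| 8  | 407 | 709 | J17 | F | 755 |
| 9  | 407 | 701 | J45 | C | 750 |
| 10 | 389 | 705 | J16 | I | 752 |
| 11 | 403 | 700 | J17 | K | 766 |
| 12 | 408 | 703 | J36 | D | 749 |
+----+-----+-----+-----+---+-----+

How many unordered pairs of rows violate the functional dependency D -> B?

3

D=K: all 2 rows agree on B — 0 pairs.
D=F: violating pairs (2,3), (2,8), (3,8) — 3 pairs.
D=I: all 3 rows agree on B — 0 pairs.
D=C: all 2 rows agree on B — 0 pairs.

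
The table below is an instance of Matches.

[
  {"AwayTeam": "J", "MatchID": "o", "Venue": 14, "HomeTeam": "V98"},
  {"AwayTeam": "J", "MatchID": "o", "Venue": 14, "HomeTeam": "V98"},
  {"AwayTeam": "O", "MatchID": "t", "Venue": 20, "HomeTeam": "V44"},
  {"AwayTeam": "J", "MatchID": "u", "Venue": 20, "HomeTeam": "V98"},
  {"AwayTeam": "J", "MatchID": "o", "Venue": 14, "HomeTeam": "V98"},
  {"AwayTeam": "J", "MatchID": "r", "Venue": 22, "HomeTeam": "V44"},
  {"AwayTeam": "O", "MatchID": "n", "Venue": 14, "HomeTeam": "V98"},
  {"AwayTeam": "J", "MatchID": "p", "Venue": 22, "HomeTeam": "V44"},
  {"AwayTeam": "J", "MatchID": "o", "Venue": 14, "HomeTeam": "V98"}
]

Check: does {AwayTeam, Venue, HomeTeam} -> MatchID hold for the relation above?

(AwayTeam=J, Venue=14, HomeTeam=V98): 4 rows → MatchID = o, o, o, o ✓
(AwayTeam=O, Venue=20, HomeTeam=V44): 1 row → MatchID = t ✓
(AwayTeam=J, Venue=20, HomeTeam=V98): 1 row → MatchID = u ✓
(AwayTeam=J, Venue=22, HomeTeam=V44): 2 rows → MatchID takes values {r, p} — violation
(AwayTeam=O, Venue=14, HomeTeam=V98): 1 row → MatchID = n ✓
Two rows agree on {AwayTeam, Venue, HomeTeam} but differ on MatchID, so {AwayTeam, Venue, HomeTeam} -> MatchID does not hold.

No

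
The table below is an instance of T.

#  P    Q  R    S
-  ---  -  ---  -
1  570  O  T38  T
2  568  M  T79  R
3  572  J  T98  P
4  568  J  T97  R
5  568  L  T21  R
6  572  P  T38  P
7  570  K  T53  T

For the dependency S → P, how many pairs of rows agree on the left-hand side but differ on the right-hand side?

0

S=T: all 2 rows agree on P — 0 pairs.
S=R: all 3 rows agree on P — 0 pairs.
S=P: all 2 rows agree on P — 0 pairs.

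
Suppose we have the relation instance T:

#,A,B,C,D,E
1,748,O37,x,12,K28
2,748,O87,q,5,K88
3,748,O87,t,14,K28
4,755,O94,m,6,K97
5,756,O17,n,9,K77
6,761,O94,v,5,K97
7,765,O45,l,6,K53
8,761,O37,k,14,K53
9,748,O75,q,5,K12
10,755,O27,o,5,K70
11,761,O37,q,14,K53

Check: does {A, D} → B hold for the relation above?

No

(A=748, D=12): row 1 → B = O37 ✓
(A=748, D=5): rows 2, 9 → B takes values {O87, O75} — violation
(A=748, D=14): row 3 → B = O87 ✓
(A=755, D=6): row 4 → B = O94 ✓
(A=756, D=9): row 5 → B = O17 ✓
(A=761, D=5): row 6 → B = O94 ✓
(A=765, D=6): row 7 → B = O45 ✓
(A=761, D=14): rows 8, 11 → B = O37, O37 ✓
(A=755, D=5): row 10 → B = O27 ✓
Two rows agree on {A, D} but differ on B, so {A, D} → B does not hold.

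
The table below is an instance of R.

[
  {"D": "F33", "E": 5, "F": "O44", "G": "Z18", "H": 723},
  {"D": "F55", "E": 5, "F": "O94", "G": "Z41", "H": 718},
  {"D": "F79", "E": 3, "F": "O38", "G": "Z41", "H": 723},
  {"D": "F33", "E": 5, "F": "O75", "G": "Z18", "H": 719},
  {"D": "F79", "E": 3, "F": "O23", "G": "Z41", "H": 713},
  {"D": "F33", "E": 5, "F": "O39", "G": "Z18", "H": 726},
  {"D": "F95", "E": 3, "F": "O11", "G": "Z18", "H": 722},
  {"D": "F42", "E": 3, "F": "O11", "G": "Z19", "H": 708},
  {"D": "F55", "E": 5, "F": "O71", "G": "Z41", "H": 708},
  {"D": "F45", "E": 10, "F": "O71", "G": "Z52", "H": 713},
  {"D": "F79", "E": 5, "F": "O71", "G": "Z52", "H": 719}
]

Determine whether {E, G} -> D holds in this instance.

(E=5, G=Z18): 3 rows → D = F33, F33, F33 ✓
(E=5, G=Z41): 2 rows → D = F55, F55 ✓
(E=3, G=Z41): 2 rows → D = F79, F79 ✓
(E=3, G=Z18): 1 row → D = F95 ✓
(E=3, G=Z19): 1 row → D = F42 ✓
(E=10, G=Z52): 1 row → D = F45 ✓
(E=5, G=Z52): 1 row → D = F79 ✓
Every {E, G} value is associated with a single D value, so {E, G} -> D holds.

Yes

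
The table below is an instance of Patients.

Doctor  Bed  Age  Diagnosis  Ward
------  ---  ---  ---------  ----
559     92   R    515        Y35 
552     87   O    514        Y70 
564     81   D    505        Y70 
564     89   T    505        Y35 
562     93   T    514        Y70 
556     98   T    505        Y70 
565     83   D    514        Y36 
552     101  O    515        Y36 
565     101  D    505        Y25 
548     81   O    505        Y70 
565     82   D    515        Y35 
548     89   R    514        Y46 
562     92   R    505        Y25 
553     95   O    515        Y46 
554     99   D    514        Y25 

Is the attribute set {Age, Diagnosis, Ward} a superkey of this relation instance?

Yes

All 15 rows have distinct {Age, Diagnosis, Ward} values, so {Age, Diagnosis, Ward} → (all attributes) holds and {Age, Diagnosis, Ward} is a superkey.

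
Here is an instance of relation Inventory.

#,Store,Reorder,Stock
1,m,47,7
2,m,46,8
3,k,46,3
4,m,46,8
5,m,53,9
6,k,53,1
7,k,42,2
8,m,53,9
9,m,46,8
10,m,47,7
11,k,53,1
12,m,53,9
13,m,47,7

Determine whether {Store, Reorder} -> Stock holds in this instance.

Yes

(Store=m, Reorder=47): rows 1, 10, 13 → Stock = 7, 7, 7 ✓
(Store=m, Reorder=46): rows 2, 4, 9 → Stock = 8, 8, 8 ✓
(Store=k, Reorder=46): row 3 → Stock = 3 ✓
(Store=m, Reorder=53): rows 5, 8, 12 → Stock = 9, 9, 9 ✓
(Store=k, Reorder=53): rows 6, 11 → Stock = 1, 1 ✓
(Store=k, Reorder=42): row 7 → Stock = 2 ✓
Every {Store, Reorder} value is associated with a single Stock value, so {Store, Reorder} -> Stock holds.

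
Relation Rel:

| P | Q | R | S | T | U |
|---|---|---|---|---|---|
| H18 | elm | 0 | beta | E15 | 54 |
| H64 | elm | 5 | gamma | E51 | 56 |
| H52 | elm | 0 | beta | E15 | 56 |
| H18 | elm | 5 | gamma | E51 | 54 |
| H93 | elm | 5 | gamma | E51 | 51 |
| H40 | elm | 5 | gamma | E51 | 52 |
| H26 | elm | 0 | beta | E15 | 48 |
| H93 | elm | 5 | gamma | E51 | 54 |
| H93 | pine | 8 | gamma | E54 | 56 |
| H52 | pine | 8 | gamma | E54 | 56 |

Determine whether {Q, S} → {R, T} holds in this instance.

Yes

(Q=elm, S=beta): 3 rows → {R,T} = (0, E15), (0, E15), (0, E15) ✓
(Q=elm, S=gamma): 5 rows → {R,T} = (5, E51), (5, E51), (5, E51), (5, E51), (5, E51) ✓
(Q=pine, S=gamma): 2 rows → {R,T} = (8, E54), (8, E54) ✓
Every {Q, S} value is associated with a single {R, T} value, so {Q, S} → {R, T} holds.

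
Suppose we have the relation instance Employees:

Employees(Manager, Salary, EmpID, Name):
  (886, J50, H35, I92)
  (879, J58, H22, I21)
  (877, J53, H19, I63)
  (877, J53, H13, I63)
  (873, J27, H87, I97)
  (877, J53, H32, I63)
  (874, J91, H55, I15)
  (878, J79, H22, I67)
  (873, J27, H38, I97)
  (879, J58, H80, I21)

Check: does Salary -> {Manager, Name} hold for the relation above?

Yes

Salary=J50: 1 row → {Manager,Name} = (886, I92) ✓
Salary=J58: 2 rows → {Manager,Name} = (879, I21), (879, I21) ✓
Salary=J53: 3 rows → {Manager,Name} = (877, I63), (877, I63), (877, I63) ✓
Salary=J27: 2 rows → {Manager,Name} = (873, I97), (873, I97) ✓
Salary=J91: 1 row → {Manager,Name} = (874, I15) ✓
Salary=J79: 1 row → {Manager,Name} = (878, I67) ✓
Every Salary value is associated with a single {Manager, Name} value, so Salary -> {Manager, Name} holds.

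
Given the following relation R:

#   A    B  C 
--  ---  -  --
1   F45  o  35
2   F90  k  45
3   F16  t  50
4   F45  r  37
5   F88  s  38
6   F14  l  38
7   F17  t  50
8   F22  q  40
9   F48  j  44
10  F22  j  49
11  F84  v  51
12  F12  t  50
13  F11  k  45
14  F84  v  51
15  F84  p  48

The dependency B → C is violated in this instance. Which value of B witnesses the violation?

j

B=o: row 1 → C = 35 ✓
B=k: rows 2, 13 → C = 45, 45 ✓
B=t: rows 3, 7, 12 → C = 50, 50, 50 ✓
B=r: row 4 → C = 37 ✓
B=s: row 5 → C = 38 ✓
B=l: row 6 → C = 38 ✓
B=q: row 8 → C = 40 ✓
B=j: rows 9, 10 → C takes values {44, 49} — violation
B=v: rows 11, 14 → C = 51, 51 ✓
B=p: row 15 → C = 48 ✓
The only B value with inconsistent C is B=j.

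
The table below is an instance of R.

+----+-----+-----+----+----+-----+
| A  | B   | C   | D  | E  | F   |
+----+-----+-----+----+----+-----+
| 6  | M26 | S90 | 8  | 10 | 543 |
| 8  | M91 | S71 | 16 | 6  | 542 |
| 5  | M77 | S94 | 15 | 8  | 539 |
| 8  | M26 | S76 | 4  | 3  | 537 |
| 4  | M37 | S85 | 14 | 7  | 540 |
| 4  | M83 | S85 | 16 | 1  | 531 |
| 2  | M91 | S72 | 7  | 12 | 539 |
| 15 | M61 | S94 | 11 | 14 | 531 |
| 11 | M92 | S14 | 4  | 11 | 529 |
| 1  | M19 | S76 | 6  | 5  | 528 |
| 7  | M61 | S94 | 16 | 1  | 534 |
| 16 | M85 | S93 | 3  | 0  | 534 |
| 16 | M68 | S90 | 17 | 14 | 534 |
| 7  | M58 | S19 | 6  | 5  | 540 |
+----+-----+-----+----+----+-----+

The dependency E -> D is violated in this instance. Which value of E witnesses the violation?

14

E=10: 1 row → D = 8 ✓
E=6: 1 row → D = 16 ✓
E=8: 1 row → D = 15 ✓
E=3: 1 row → D = 4 ✓
E=7: 1 row → D = 14 ✓
E=1: 2 rows → D = 16, 16 ✓
E=12: 1 row → D = 7 ✓
E=14: 2 rows → D takes values {11, 17} — violation
E=11: 1 row → D = 4 ✓
E=5: 2 rows → D = 6, 6 ✓
E=0: 1 row → D = 3 ✓
The only E value with inconsistent D is E=14.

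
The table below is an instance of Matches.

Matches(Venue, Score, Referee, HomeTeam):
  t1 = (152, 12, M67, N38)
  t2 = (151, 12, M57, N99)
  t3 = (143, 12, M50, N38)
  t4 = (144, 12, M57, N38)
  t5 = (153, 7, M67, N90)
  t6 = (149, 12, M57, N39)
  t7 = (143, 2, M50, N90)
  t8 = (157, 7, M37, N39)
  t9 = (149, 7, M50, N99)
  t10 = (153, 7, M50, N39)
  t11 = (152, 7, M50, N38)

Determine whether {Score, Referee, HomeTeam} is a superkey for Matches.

All 11 rows have distinct {Score, Referee, HomeTeam} values, so {Score, Referee, HomeTeam} → (all attributes) holds and {Score, Referee, HomeTeam} is a superkey.

Yes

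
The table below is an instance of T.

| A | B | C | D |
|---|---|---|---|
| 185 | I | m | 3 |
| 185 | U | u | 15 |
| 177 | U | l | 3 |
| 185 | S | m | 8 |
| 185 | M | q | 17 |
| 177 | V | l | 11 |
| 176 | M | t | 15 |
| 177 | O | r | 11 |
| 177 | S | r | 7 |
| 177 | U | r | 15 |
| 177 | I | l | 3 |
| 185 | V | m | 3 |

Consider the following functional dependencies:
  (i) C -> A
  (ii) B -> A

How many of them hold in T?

(i) C -> A: every LHS value maps to a single RHS value — holds.
(ii) B -> A: B=I: 2 rows → A takes values {185, 177} — violation; B=U: 3 rows → A takes values {185, 177} — violation; B=S: 2 rows → A takes values {185, 177} — violation; B=M: 2 rows → A takes values {185, 176} — violation; B=V: 2 rows → A takes values {177, 185} — violation — fails.
1 of the 2 dependencies holds.

1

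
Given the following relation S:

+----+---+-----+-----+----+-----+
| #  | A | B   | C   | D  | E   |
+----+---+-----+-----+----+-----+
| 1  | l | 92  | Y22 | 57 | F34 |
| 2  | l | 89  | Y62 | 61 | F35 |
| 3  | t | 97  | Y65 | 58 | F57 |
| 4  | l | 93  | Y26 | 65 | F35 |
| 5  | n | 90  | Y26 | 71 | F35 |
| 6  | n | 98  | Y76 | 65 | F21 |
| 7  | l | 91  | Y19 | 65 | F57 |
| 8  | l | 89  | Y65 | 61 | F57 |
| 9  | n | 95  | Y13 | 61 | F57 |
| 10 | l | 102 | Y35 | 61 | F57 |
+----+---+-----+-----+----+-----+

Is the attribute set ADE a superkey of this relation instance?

Rows 8 and 10 have the same ADE value (A=l, D=61, E=F57) but are distinct tuples, so ADE does not determine every attribute — not a superkey.

No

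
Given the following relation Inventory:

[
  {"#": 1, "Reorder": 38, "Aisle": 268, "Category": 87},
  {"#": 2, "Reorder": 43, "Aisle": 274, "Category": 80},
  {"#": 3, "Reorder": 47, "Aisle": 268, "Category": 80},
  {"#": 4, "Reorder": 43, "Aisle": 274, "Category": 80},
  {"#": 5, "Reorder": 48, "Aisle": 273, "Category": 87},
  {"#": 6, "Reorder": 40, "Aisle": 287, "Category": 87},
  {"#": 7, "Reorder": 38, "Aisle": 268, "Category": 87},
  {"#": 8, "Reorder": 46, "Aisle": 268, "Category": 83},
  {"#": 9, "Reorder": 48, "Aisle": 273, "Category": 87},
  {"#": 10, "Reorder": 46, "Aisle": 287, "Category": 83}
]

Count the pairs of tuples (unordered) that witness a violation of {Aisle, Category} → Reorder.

(Aisle=268, Category=87): all 2 rows agree on Reorder — 0 pairs.
(Aisle=274, Category=80): all 2 rows agree on Reorder — 0 pairs.
(Aisle=273, Category=87): all 2 rows agree on Reorder — 0 pairs.

0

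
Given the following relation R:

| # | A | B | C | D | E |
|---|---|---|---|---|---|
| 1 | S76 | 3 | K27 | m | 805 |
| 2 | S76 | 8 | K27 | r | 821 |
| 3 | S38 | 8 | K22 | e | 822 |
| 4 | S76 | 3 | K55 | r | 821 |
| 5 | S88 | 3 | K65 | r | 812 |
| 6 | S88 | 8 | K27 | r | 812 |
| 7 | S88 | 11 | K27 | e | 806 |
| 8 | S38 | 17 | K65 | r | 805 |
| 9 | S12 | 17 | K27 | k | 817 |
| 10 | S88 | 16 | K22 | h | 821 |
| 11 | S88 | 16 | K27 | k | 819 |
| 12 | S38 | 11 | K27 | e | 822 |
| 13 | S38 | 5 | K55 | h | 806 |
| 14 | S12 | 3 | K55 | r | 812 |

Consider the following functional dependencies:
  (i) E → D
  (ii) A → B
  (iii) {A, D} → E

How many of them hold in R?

1

(i) E → D: E=805: rows 1, 8 → D takes values {m, r} — violation; E=821: rows 2, 4, 10 → D takes values {r, h} — violation; E=806: rows 7, 13 → D takes values {e, h} — violation — fails.
(ii) A → B: A=S76: rows 1, 2, 4 → B takes values {3, 8} — violation; A=S38: rows 3, 8, 12, 13 → B takes values {8, 17, 11, 5} — violation; A=S88: rows 5, 6, 7, 10, 11 → B takes values {3, 8, 11, 16} — violation; A=S12: rows 9, 14 → B takes values {17, 3} — violation — fails.
(iii) {A, D} → E: every LHS value maps to a single RHS value — holds.
1 of the 3 dependencies holds.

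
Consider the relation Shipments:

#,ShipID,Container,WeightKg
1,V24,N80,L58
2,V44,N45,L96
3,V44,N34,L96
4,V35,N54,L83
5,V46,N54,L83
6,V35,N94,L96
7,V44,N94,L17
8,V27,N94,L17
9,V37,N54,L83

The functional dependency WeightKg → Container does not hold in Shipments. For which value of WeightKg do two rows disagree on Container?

L96

WeightKg=L58: row 1 → Container = N80 ✓
WeightKg=L96: rows 2, 3, 6 → Container takes values {N45, N34, N94} — violation
WeightKg=L83: rows 4, 5, 9 → Container = N54, N54, N54 ✓
WeightKg=L17: rows 7, 8 → Container = N94, N94 ✓
The only WeightKg value with inconsistent Container is WeightKg=L96.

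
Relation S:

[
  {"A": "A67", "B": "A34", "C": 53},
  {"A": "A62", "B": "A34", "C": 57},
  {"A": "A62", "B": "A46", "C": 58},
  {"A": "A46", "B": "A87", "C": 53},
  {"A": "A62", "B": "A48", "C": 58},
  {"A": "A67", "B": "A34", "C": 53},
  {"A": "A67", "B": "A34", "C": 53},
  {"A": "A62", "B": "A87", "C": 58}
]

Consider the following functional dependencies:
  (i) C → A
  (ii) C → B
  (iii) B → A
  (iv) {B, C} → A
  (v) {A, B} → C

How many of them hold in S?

(i) C → A: C=53: 4 rows → A takes values {A67, A46} — violation — fails.
(ii) C → B: C=53: 4 rows → B takes values {A34, A87} — violation; C=58: 3 rows → B takes values {A46, A48, A87} — violation — fails.
(iii) B → A: B=A34: 4 rows → A takes values {A67, A62} — violation; B=A87: 2 rows → A takes values {A46, A62} — violation — fails.
(iv) {B, C} → A: every LHS value maps to a single RHS value — holds.
(v) {A, B} → C: every LHS value maps to a single RHS value — holds.
2 of the 5 dependencies hold.

2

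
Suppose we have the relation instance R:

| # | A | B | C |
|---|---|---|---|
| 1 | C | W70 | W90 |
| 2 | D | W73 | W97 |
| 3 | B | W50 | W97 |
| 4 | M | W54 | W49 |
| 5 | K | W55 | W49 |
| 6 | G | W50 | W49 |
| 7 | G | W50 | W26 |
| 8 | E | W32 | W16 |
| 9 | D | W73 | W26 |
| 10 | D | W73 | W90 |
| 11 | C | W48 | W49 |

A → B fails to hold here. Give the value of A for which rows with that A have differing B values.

A=C: rows 1, 11 → B takes values {W70, W48} — violation
A=D: rows 2, 9, 10 → B = W73, W73, W73 ✓
A=B: row 3 → B = W50 ✓
A=M: row 4 → B = W54 ✓
A=K: row 5 → B = W55 ✓
A=G: rows 6, 7 → B = W50, W50 ✓
A=E: row 8 → B = W32 ✓
The only A value with inconsistent B is A=C.

C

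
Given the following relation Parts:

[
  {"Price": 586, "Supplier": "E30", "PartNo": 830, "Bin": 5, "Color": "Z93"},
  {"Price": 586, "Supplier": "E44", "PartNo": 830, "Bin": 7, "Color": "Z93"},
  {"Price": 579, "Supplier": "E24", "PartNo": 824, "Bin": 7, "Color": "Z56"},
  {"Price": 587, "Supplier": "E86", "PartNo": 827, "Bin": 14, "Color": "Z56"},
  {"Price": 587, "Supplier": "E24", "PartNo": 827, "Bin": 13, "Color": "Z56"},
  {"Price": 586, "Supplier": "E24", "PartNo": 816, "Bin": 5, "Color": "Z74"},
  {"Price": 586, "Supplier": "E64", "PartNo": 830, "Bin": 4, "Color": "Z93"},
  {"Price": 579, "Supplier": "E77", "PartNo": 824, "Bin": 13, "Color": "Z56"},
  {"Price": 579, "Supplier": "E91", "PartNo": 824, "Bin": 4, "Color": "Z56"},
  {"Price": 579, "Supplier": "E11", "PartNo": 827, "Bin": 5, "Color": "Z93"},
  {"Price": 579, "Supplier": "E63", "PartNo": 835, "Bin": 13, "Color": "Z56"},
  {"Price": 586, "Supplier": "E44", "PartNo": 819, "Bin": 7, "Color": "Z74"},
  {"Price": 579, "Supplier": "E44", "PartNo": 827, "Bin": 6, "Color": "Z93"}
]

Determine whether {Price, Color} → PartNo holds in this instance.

No

(Price=586, Color=Z93): 3 rows → PartNo = 830, 830, 830 ✓
(Price=579, Color=Z56): 4 rows → PartNo takes values {824, 835} — violation
(Price=587, Color=Z56): 2 rows → PartNo = 827, 827 ✓
(Price=586, Color=Z74): 2 rows → PartNo takes values {816, 819} — violation
(Price=579, Color=Z93): 2 rows → PartNo = 827, 827 ✓
Two rows agree on {Price, Color} but differ on PartNo, so {Price, Color} → PartNo does not hold.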